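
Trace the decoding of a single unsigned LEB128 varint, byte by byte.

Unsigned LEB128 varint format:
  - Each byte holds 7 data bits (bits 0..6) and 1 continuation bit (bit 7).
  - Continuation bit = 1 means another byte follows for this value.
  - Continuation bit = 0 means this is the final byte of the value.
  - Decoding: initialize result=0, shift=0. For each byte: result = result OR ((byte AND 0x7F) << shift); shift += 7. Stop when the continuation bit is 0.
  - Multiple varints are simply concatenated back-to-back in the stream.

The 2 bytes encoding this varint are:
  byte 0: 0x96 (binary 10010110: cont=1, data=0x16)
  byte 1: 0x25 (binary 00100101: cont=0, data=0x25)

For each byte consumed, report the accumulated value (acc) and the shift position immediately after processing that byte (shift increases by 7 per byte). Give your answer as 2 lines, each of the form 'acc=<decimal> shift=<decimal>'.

byte 0=0x96: payload=0x16=22, contrib = 22<<0 = 22; acc -> 22, shift -> 7
byte 1=0x25: payload=0x25=37, contrib = 37<<7 = 4736; acc -> 4758, shift -> 14

Answer: acc=22 shift=7
acc=4758 shift=14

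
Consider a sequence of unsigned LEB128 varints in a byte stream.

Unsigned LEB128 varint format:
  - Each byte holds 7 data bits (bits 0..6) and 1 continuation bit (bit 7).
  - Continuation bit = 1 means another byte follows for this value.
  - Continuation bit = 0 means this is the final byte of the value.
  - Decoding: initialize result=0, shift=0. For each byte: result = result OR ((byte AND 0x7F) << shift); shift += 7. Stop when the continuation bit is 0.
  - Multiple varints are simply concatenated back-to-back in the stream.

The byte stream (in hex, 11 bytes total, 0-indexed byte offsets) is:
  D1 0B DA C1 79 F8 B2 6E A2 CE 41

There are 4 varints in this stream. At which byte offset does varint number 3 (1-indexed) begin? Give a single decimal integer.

Answer: 5

Derivation:
  byte[0]=0xD1 cont=1 payload=0x51=81: acc |= 81<<0 -> acc=81 shift=7
  byte[1]=0x0B cont=0 payload=0x0B=11: acc |= 11<<7 -> acc=1489 shift=14 [end]
Varint 1: bytes[0:2] = D1 0B -> value 1489 (2 byte(s))
  byte[2]=0xDA cont=1 payload=0x5A=90: acc |= 90<<0 -> acc=90 shift=7
  byte[3]=0xC1 cont=1 payload=0x41=65: acc |= 65<<7 -> acc=8410 shift=14
  byte[4]=0x79 cont=0 payload=0x79=121: acc |= 121<<14 -> acc=1990874 shift=21 [end]
Varint 2: bytes[2:5] = DA C1 79 -> value 1990874 (3 byte(s))
  byte[5]=0xF8 cont=1 payload=0x78=120: acc |= 120<<0 -> acc=120 shift=7
  byte[6]=0xB2 cont=1 payload=0x32=50: acc |= 50<<7 -> acc=6520 shift=14
  byte[7]=0x6E cont=0 payload=0x6E=110: acc |= 110<<14 -> acc=1808760 shift=21 [end]
Varint 3: bytes[5:8] = F8 B2 6E -> value 1808760 (3 byte(s))
  byte[8]=0xA2 cont=1 payload=0x22=34: acc |= 34<<0 -> acc=34 shift=7
  byte[9]=0xCE cont=1 payload=0x4E=78: acc |= 78<<7 -> acc=10018 shift=14
  byte[10]=0x41 cont=0 payload=0x41=65: acc |= 65<<14 -> acc=1074978 shift=21 [end]
Varint 4: bytes[8:11] = A2 CE 41 -> value 1074978 (3 byte(s))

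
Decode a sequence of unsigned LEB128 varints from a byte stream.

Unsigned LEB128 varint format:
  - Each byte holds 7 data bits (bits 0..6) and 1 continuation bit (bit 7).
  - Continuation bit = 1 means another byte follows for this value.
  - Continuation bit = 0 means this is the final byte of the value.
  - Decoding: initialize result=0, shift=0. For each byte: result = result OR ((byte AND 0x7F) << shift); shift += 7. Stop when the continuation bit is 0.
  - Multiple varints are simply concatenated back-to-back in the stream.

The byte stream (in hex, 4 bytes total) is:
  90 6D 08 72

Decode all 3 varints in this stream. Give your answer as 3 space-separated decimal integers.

Answer: 13968 8 114

Derivation:
  byte[0]=0x90 cont=1 payload=0x10=16: acc |= 16<<0 -> acc=16 shift=7
  byte[1]=0x6D cont=0 payload=0x6D=109: acc |= 109<<7 -> acc=13968 shift=14 [end]
Varint 1: bytes[0:2] = 90 6D -> value 13968 (2 byte(s))
  byte[2]=0x08 cont=0 payload=0x08=8: acc |= 8<<0 -> acc=8 shift=7 [end]
Varint 2: bytes[2:3] = 08 -> value 8 (1 byte(s))
  byte[3]=0x72 cont=0 payload=0x72=114: acc |= 114<<0 -> acc=114 shift=7 [end]
Varint 3: bytes[3:4] = 72 -> value 114 (1 byte(s))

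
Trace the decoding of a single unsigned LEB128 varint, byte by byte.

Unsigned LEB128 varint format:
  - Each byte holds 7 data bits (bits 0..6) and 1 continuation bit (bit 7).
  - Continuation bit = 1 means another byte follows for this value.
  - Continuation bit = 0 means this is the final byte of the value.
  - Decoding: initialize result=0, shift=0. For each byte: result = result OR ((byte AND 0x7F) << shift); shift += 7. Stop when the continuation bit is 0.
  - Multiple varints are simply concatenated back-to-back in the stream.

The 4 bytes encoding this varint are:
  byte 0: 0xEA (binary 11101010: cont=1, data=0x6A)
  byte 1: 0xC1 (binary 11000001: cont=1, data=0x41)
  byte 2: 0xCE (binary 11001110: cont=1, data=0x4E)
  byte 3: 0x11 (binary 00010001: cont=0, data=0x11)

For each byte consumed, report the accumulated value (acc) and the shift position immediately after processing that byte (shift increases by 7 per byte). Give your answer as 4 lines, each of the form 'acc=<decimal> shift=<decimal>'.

Answer: acc=106 shift=7
acc=8426 shift=14
acc=1286378 shift=21
acc=36937962 shift=28

Derivation:
byte 0=0xEA: payload=0x6A=106, contrib = 106<<0 = 106; acc -> 106, shift -> 7
byte 1=0xC1: payload=0x41=65, contrib = 65<<7 = 8320; acc -> 8426, shift -> 14
byte 2=0xCE: payload=0x4E=78, contrib = 78<<14 = 1277952; acc -> 1286378, shift -> 21
byte 3=0x11: payload=0x11=17, contrib = 17<<21 = 35651584; acc -> 36937962, shift -> 28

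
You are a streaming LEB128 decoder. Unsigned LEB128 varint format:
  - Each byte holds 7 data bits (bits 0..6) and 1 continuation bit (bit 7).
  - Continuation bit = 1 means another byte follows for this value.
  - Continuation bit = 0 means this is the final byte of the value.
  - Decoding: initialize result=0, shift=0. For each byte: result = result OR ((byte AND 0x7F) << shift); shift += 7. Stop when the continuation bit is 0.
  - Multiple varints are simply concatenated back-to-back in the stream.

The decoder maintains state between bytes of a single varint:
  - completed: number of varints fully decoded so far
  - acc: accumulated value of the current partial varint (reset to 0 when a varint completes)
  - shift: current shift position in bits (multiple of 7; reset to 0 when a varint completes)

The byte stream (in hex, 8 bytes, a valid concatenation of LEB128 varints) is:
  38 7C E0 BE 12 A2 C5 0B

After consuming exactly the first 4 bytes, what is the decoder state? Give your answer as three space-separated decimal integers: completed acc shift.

Answer: 2 8032 14

Derivation:
byte[0]=0x38 cont=0 payload=0x38: varint #1 complete (value=56); reset -> completed=1 acc=0 shift=0
byte[1]=0x7C cont=0 payload=0x7C: varint #2 complete (value=124); reset -> completed=2 acc=0 shift=0
byte[2]=0xE0 cont=1 payload=0x60: acc |= 96<<0 -> completed=2 acc=96 shift=7
byte[3]=0xBE cont=1 payload=0x3E: acc |= 62<<7 -> completed=2 acc=8032 shift=14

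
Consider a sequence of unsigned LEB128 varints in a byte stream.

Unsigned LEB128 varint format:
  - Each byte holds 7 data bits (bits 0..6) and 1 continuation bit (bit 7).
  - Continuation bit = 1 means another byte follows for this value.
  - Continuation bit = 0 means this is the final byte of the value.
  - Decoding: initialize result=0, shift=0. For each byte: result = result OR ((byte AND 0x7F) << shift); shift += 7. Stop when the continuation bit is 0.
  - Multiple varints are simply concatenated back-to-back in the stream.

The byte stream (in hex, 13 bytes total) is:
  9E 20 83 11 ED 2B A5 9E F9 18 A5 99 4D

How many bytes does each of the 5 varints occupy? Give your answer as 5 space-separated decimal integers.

Answer: 2 2 2 4 3

Derivation:
  byte[0]=0x9E cont=1 payload=0x1E=30: acc |= 30<<0 -> acc=30 shift=7
  byte[1]=0x20 cont=0 payload=0x20=32: acc |= 32<<7 -> acc=4126 shift=14 [end]
Varint 1: bytes[0:2] = 9E 20 -> value 4126 (2 byte(s))
  byte[2]=0x83 cont=1 payload=0x03=3: acc |= 3<<0 -> acc=3 shift=7
  byte[3]=0x11 cont=0 payload=0x11=17: acc |= 17<<7 -> acc=2179 shift=14 [end]
Varint 2: bytes[2:4] = 83 11 -> value 2179 (2 byte(s))
  byte[4]=0xED cont=1 payload=0x6D=109: acc |= 109<<0 -> acc=109 shift=7
  byte[5]=0x2B cont=0 payload=0x2B=43: acc |= 43<<7 -> acc=5613 shift=14 [end]
Varint 3: bytes[4:6] = ED 2B -> value 5613 (2 byte(s))
  byte[6]=0xA5 cont=1 payload=0x25=37: acc |= 37<<0 -> acc=37 shift=7
  byte[7]=0x9E cont=1 payload=0x1E=30: acc |= 30<<7 -> acc=3877 shift=14
  byte[8]=0xF9 cont=1 payload=0x79=121: acc |= 121<<14 -> acc=1986341 shift=21
  byte[9]=0x18 cont=0 payload=0x18=24: acc |= 24<<21 -> acc=52317989 shift=28 [end]
Varint 4: bytes[6:10] = A5 9E F9 18 -> value 52317989 (4 byte(s))
  byte[10]=0xA5 cont=1 payload=0x25=37: acc |= 37<<0 -> acc=37 shift=7
  byte[11]=0x99 cont=1 payload=0x19=25: acc |= 25<<7 -> acc=3237 shift=14
  byte[12]=0x4D cont=0 payload=0x4D=77: acc |= 77<<14 -> acc=1264805 shift=21 [end]
Varint 5: bytes[10:13] = A5 99 4D -> value 1264805 (3 byte(s))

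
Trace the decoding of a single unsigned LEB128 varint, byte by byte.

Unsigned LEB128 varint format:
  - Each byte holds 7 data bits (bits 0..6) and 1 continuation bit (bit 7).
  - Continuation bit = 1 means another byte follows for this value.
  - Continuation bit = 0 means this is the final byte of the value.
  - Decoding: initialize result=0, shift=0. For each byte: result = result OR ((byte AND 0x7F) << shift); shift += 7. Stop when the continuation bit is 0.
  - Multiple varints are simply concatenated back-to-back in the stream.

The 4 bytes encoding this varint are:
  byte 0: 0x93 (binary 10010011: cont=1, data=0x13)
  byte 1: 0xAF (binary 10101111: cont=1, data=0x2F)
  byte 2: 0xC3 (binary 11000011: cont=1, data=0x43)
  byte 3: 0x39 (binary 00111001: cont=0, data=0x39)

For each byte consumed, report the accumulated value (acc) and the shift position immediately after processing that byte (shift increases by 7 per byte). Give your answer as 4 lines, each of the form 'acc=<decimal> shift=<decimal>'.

byte 0=0x93: payload=0x13=19, contrib = 19<<0 = 19; acc -> 19, shift -> 7
byte 1=0xAF: payload=0x2F=47, contrib = 47<<7 = 6016; acc -> 6035, shift -> 14
byte 2=0xC3: payload=0x43=67, contrib = 67<<14 = 1097728; acc -> 1103763, shift -> 21
byte 3=0x39: payload=0x39=57, contrib = 57<<21 = 119537664; acc -> 120641427, shift -> 28

Answer: acc=19 shift=7
acc=6035 shift=14
acc=1103763 shift=21
acc=120641427 shift=28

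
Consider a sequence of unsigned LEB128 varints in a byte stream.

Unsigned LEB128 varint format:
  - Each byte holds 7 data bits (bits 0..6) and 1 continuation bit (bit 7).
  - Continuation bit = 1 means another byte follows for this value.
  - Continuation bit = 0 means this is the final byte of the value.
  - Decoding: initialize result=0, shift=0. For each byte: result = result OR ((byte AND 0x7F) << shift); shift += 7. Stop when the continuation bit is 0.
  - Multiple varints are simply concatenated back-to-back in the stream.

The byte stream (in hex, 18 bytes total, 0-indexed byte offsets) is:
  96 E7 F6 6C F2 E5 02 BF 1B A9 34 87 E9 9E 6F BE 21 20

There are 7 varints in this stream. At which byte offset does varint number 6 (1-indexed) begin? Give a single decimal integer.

  byte[0]=0x96 cont=1 payload=0x16=22: acc |= 22<<0 -> acc=22 shift=7
  byte[1]=0xE7 cont=1 payload=0x67=103: acc |= 103<<7 -> acc=13206 shift=14
  byte[2]=0xF6 cont=1 payload=0x76=118: acc |= 118<<14 -> acc=1946518 shift=21
  byte[3]=0x6C cont=0 payload=0x6C=108: acc |= 108<<21 -> acc=228438934 shift=28 [end]
Varint 1: bytes[0:4] = 96 E7 F6 6C -> value 228438934 (4 byte(s))
  byte[4]=0xF2 cont=1 payload=0x72=114: acc |= 114<<0 -> acc=114 shift=7
  byte[5]=0xE5 cont=1 payload=0x65=101: acc |= 101<<7 -> acc=13042 shift=14
  byte[6]=0x02 cont=0 payload=0x02=2: acc |= 2<<14 -> acc=45810 shift=21 [end]
Varint 2: bytes[4:7] = F2 E5 02 -> value 45810 (3 byte(s))
  byte[7]=0xBF cont=1 payload=0x3F=63: acc |= 63<<0 -> acc=63 shift=7
  byte[8]=0x1B cont=0 payload=0x1B=27: acc |= 27<<7 -> acc=3519 shift=14 [end]
Varint 3: bytes[7:9] = BF 1B -> value 3519 (2 byte(s))
  byte[9]=0xA9 cont=1 payload=0x29=41: acc |= 41<<0 -> acc=41 shift=7
  byte[10]=0x34 cont=0 payload=0x34=52: acc |= 52<<7 -> acc=6697 shift=14 [end]
Varint 4: bytes[9:11] = A9 34 -> value 6697 (2 byte(s))
  byte[11]=0x87 cont=1 payload=0x07=7: acc |= 7<<0 -> acc=7 shift=7
  byte[12]=0xE9 cont=1 payload=0x69=105: acc |= 105<<7 -> acc=13447 shift=14
  byte[13]=0x9E cont=1 payload=0x1E=30: acc |= 30<<14 -> acc=504967 shift=21
  byte[14]=0x6F cont=0 payload=0x6F=111: acc |= 111<<21 -> acc=233288839 shift=28 [end]
Varint 5: bytes[11:15] = 87 E9 9E 6F -> value 233288839 (4 byte(s))
  byte[15]=0xBE cont=1 payload=0x3E=62: acc |= 62<<0 -> acc=62 shift=7
  byte[16]=0x21 cont=0 payload=0x21=33: acc |= 33<<7 -> acc=4286 shift=14 [end]
Varint 6: bytes[15:17] = BE 21 -> value 4286 (2 byte(s))
  byte[17]=0x20 cont=0 payload=0x20=32: acc |= 32<<0 -> acc=32 shift=7 [end]
Varint 7: bytes[17:18] = 20 -> value 32 (1 byte(s))

Answer: 15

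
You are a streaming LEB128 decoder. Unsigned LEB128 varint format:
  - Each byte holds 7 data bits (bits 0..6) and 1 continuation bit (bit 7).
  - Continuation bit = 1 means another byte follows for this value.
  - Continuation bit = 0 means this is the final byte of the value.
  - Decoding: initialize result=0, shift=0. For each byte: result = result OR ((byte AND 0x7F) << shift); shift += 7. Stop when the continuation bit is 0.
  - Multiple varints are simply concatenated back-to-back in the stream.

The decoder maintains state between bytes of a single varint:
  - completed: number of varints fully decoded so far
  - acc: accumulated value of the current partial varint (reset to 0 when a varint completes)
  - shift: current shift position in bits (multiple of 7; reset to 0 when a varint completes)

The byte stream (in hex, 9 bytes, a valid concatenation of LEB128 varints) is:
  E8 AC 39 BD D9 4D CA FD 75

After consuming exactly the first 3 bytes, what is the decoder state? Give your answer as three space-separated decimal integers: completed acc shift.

byte[0]=0xE8 cont=1 payload=0x68: acc |= 104<<0 -> completed=0 acc=104 shift=7
byte[1]=0xAC cont=1 payload=0x2C: acc |= 44<<7 -> completed=0 acc=5736 shift=14
byte[2]=0x39 cont=0 payload=0x39: varint #1 complete (value=939624); reset -> completed=1 acc=0 shift=0

Answer: 1 0 0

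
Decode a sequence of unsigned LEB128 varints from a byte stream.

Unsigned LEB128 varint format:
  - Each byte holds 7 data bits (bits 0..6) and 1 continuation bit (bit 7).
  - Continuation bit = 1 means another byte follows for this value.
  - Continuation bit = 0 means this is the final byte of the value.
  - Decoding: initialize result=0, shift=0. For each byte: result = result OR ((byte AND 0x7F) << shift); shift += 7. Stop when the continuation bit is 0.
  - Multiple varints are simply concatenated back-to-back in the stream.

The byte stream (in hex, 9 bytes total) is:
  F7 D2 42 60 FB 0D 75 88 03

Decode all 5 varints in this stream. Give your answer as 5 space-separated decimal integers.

Answer: 1091959 96 1787 117 392

Derivation:
  byte[0]=0xF7 cont=1 payload=0x77=119: acc |= 119<<0 -> acc=119 shift=7
  byte[1]=0xD2 cont=1 payload=0x52=82: acc |= 82<<7 -> acc=10615 shift=14
  byte[2]=0x42 cont=0 payload=0x42=66: acc |= 66<<14 -> acc=1091959 shift=21 [end]
Varint 1: bytes[0:3] = F7 D2 42 -> value 1091959 (3 byte(s))
  byte[3]=0x60 cont=0 payload=0x60=96: acc |= 96<<0 -> acc=96 shift=7 [end]
Varint 2: bytes[3:4] = 60 -> value 96 (1 byte(s))
  byte[4]=0xFB cont=1 payload=0x7B=123: acc |= 123<<0 -> acc=123 shift=7
  byte[5]=0x0D cont=0 payload=0x0D=13: acc |= 13<<7 -> acc=1787 shift=14 [end]
Varint 3: bytes[4:6] = FB 0D -> value 1787 (2 byte(s))
  byte[6]=0x75 cont=0 payload=0x75=117: acc |= 117<<0 -> acc=117 shift=7 [end]
Varint 4: bytes[6:7] = 75 -> value 117 (1 byte(s))
  byte[7]=0x88 cont=1 payload=0x08=8: acc |= 8<<0 -> acc=8 shift=7
  byte[8]=0x03 cont=0 payload=0x03=3: acc |= 3<<7 -> acc=392 shift=14 [end]
Varint 5: bytes[7:9] = 88 03 -> value 392 (2 byte(s))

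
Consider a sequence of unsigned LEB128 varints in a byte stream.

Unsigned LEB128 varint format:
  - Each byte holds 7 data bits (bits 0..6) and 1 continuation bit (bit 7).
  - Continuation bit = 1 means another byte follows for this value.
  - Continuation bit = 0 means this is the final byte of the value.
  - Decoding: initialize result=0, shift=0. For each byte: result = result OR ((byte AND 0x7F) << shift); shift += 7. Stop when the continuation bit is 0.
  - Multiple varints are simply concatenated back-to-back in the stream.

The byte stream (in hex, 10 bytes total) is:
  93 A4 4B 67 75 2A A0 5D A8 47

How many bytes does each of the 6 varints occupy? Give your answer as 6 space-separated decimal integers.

Answer: 3 1 1 1 2 2

Derivation:
  byte[0]=0x93 cont=1 payload=0x13=19: acc |= 19<<0 -> acc=19 shift=7
  byte[1]=0xA4 cont=1 payload=0x24=36: acc |= 36<<7 -> acc=4627 shift=14
  byte[2]=0x4B cont=0 payload=0x4B=75: acc |= 75<<14 -> acc=1233427 shift=21 [end]
Varint 1: bytes[0:3] = 93 A4 4B -> value 1233427 (3 byte(s))
  byte[3]=0x67 cont=0 payload=0x67=103: acc |= 103<<0 -> acc=103 shift=7 [end]
Varint 2: bytes[3:4] = 67 -> value 103 (1 byte(s))
  byte[4]=0x75 cont=0 payload=0x75=117: acc |= 117<<0 -> acc=117 shift=7 [end]
Varint 3: bytes[4:5] = 75 -> value 117 (1 byte(s))
  byte[5]=0x2A cont=0 payload=0x2A=42: acc |= 42<<0 -> acc=42 shift=7 [end]
Varint 4: bytes[5:6] = 2A -> value 42 (1 byte(s))
  byte[6]=0xA0 cont=1 payload=0x20=32: acc |= 32<<0 -> acc=32 shift=7
  byte[7]=0x5D cont=0 payload=0x5D=93: acc |= 93<<7 -> acc=11936 shift=14 [end]
Varint 5: bytes[6:8] = A0 5D -> value 11936 (2 byte(s))
  byte[8]=0xA8 cont=1 payload=0x28=40: acc |= 40<<0 -> acc=40 shift=7
  byte[9]=0x47 cont=0 payload=0x47=71: acc |= 71<<7 -> acc=9128 shift=14 [end]
Varint 6: bytes[8:10] = A8 47 -> value 9128 (2 byte(s))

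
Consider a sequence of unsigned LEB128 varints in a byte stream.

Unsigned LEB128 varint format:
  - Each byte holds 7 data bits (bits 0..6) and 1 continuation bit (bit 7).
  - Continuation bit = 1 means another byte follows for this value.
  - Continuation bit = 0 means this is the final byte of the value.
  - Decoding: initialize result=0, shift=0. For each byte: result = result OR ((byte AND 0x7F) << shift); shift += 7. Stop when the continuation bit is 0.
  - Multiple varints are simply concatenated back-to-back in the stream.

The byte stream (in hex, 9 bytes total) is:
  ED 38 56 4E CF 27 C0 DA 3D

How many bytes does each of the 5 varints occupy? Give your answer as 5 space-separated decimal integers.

  byte[0]=0xED cont=1 payload=0x6D=109: acc |= 109<<0 -> acc=109 shift=7
  byte[1]=0x38 cont=0 payload=0x38=56: acc |= 56<<7 -> acc=7277 shift=14 [end]
Varint 1: bytes[0:2] = ED 38 -> value 7277 (2 byte(s))
  byte[2]=0x56 cont=0 payload=0x56=86: acc |= 86<<0 -> acc=86 shift=7 [end]
Varint 2: bytes[2:3] = 56 -> value 86 (1 byte(s))
  byte[3]=0x4E cont=0 payload=0x4E=78: acc |= 78<<0 -> acc=78 shift=7 [end]
Varint 3: bytes[3:4] = 4E -> value 78 (1 byte(s))
  byte[4]=0xCF cont=1 payload=0x4F=79: acc |= 79<<0 -> acc=79 shift=7
  byte[5]=0x27 cont=0 payload=0x27=39: acc |= 39<<7 -> acc=5071 shift=14 [end]
Varint 4: bytes[4:6] = CF 27 -> value 5071 (2 byte(s))
  byte[6]=0xC0 cont=1 payload=0x40=64: acc |= 64<<0 -> acc=64 shift=7
  byte[7]=0xDA cont=1 payload=0x5A=90: acc |= 90<<7 -> acc=11584 shift=14
  byte[8]=0x3D cont=0 payload=0x3D=61: acc |= 61<<14 -> acc=1011008 shift=21 [end]
Varint 5: bytes[6:9] = C0 DA 3D -> value 1011008 (3 byte(s))

Answer: 2 1 1 2 3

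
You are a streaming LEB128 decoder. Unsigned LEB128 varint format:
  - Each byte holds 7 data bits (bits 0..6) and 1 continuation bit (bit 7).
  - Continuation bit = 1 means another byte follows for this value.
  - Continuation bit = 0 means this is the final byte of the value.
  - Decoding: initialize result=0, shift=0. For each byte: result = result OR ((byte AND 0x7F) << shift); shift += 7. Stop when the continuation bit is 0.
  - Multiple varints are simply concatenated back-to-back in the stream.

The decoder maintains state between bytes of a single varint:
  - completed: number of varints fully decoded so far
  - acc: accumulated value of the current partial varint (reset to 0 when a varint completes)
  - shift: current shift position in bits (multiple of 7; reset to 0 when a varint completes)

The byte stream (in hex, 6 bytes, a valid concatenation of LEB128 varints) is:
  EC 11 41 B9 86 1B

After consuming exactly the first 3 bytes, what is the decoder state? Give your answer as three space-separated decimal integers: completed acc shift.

Answer: 2 0 0

Derivation:
byte[0]=0xEC cont=1 payload=0x6C: acc |= 108<<0 -> completed=0 acc=108 shift=7
byte[1]=0x11 cont=0 payload=0x11: varint #1 complete (value=2284); reset -> completed=1 acc=0 shift=0
byte[2]=0x41 cont=0 payload=0x41: varint #2 complete (value=65); reset -> completed=2 acc=0 shift=0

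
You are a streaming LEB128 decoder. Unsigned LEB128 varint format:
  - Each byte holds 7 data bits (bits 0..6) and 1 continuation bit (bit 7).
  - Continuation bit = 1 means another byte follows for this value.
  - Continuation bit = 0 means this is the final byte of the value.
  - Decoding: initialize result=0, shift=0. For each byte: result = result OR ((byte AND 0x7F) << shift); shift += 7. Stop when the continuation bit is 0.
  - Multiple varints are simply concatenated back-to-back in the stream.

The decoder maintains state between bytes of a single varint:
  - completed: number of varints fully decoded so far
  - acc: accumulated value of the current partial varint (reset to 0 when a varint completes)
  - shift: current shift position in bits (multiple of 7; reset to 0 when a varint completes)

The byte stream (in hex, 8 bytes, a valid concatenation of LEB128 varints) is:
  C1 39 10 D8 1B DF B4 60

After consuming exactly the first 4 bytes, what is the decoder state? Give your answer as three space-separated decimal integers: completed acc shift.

Answer: 2 88 7

Derivation:
byte[0]=0xC1 cont=1 payload=0x41: acc |= 65<<0 -> completed=0 acc=65 shift=7
byte[1]=0x39 cont=0 payload=0x39: varint #1 complete (value=7361); reset -> completed=1 acc=0 shift=0
byte[2]=0x10 cont=0 payload=0x10: varint #2 complete (value=16); reset -> completed=2 acc=0 shift=0
byte[3]=0xD8 cont=1 payload=0x58: acc |= 88<<0 -> completed=2 acc=88 shift=7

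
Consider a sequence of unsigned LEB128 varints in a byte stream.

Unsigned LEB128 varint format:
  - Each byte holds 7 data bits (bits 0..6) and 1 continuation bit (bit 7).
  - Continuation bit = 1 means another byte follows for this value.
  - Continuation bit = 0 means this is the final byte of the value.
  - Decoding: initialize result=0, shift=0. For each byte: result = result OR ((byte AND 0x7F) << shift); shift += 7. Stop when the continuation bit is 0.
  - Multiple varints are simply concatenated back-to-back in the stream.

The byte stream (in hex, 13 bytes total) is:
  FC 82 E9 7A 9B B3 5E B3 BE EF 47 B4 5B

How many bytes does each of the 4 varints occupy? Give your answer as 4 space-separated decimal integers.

  byte[0]=0xFC cont=1 payload=0x7C=124: acc |= 124<<0 -> acc=124 shift=7
  byte[1]=0x82 cont=1 payload=0x02=2: acc |= 2<<7 -> acc=380 shift=14
  byte[2]=0xE9 cont=1 payload=0x69=105: acc |= 105<<14 -> acc=1720700 shift=21
  byte[3]=0x7A cont=0 payload=0x7A=122: acc |= 122<<21 -> acc=257573244 shift=28 [end]
Varint 1: bytes[0:4] = FC 82 E9 7A -> value 257573244 (4 byte(s))
  byte[4]=0x9B cont=1 payload=0x1B=27: acc |= 27<<0 -> acc=27 shift=7
  byte[5]=0xB3 cont=1 payload=0x33=51: acc |= 51<<7 -> acc=6555 shift=14
  byte[6]=0x5E cont=0 payload=0x5E=94: acc |= 94<<14 -> acc=1546651 shift=21 [end]
Varint 2: bytes[4:7] = 9B B3 5E -> value 1546651 (3 byte(s))
  byte[7]=0xB3 cont=1 payload=0x33=51: acc |= 51<<0 -> acc=51 shift=7
  byte[8]=0xBE cont=1 payload=0x3E=62: acc |= 62<<7 -> acc=7987 shift=14
  byte[9]=0xEF cont=1 payload=0x6F=111: acc |= 111<<14 -> acc=1826611 shift=21
  byte[10]=0x47 cont=0 payload=0x47=71: acc |= 71<<21 -> acc=150724403 shift=28 [end]
Varint 3: bytes[7:11] = B3 BE EF 47 -> value 150724403 (4 byte(s))
  byte[11]=0xB4 cont=1 payload=0x34=52: acc |= 52<<0 -> acc=52 shift=7
  byte[12]=0x5B cont=0 payload=0x5B=91: acc |= 91<<7 -> acc=11700 shift=14 [end]
Varint 4: bytes[11:13] = B4 5B -> value 11700 (2 byte(s))

Answer: 4 3 4 2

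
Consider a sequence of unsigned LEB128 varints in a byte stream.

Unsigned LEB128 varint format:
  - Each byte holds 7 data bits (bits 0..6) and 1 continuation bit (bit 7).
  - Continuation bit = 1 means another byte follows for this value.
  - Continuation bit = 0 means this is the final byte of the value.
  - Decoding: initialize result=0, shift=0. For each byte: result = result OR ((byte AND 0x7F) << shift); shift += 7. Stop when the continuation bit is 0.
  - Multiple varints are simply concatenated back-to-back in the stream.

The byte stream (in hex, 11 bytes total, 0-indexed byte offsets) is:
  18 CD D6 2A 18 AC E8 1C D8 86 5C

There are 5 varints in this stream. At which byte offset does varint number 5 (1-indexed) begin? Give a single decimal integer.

Answer: 8

Derivation:
  byte[0]=0x18 cont=0 payload=0x18=24: acc |= 24<<0 -> acc=24 shift=7 [end]
Varint 1: bytes[0:1] = 18 -> value 24 (1 byte(s))
  byte[1]=0xCD cont=1 payload=0x4D=77: acc |= 77<<0 -> acc=77 shift=7
  byte[2]=0xD6 cont=1 payload=0x56=86: acc |= 86<<7 -> acc=11085 shift=14
  byte[3]=0x2A cont=0 payload=0x2A=42: acc |= 42<<14 -> acc=699213 shift=21 [end]
Varint 2: bytes[1:4] = CD D6 2A -> value 699213 (3 byte(s))
  byte[4]=0x18 cont=0 payload=0x18=24: acc |= 24<<0 -> acc=24 shift=7 [end]
Varint 3: bytes[4:5] = 18 -> value 24 (1 byte(s))
  byte[5]=0xAC cont=1 payload=0x2C=44: acc |= 44<<0 -> acc=44 shift=7
  byte[6]=0xE8 cont=1 payload=0x68=104: acc |= 104<<7 -> acc=13356 shift=14
  byte[7]=0x1C cont=0 payload=0x1C=28: acc |= 28<<14 -> acc=472108 shift=21 [end]
Varint 4: bytes[5:8] = AC E8 1C -> value 472108 (3 byte(s))
  byte[8]=0xD8 cont=1 payload=0x58=88: acc |= 88<<0 -> acc=88 shift=7
  byte[9]=0x86 cont=1 payload=0x06=6: acc |= 6<<7 -> acc=856 shift=14
  byte[10]=0x5C cont=0 payload=0x5C=92: acc |= 92<<14 -> acc=1508184 shift=21 [end]
Varint 5: bytes[8:11] = D8 86 5C -> value 1508184 (3 byte(s))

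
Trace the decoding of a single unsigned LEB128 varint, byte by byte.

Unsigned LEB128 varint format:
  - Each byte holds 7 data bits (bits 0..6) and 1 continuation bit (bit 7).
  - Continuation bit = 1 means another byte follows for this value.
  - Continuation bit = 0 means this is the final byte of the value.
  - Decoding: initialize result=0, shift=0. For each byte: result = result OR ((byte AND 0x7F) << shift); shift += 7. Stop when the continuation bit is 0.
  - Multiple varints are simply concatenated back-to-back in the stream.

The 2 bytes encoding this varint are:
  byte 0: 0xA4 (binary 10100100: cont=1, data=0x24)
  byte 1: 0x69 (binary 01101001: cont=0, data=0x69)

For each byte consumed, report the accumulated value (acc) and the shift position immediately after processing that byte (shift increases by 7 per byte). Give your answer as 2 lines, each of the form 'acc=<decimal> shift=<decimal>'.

Answer: acc=36 shift=7
acc=13476 shift=14

Derivation:
byte 0=0xA4: payload=0x24=36, contrib = 36<<0 = 36; acc -> 36, shift -> 7
byte 1=0x69: payload=0x69=105, contrib = 105<<7 = 13440; acc -> 13476, shift -> 14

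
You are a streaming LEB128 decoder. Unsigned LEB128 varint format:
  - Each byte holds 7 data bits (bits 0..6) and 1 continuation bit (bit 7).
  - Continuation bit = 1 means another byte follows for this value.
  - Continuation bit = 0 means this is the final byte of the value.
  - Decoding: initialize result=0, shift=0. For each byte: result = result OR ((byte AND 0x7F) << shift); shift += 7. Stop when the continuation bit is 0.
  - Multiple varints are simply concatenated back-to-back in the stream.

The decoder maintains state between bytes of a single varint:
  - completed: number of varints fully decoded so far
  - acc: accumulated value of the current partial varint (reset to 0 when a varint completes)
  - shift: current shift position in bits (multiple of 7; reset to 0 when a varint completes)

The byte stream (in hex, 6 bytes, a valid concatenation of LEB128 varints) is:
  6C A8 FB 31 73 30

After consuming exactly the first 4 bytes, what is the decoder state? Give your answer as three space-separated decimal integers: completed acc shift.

byte[0]=0x6C cont=0 payload=0x6C: varint #1 complete (value=108); reset -> completed=1 acc=0 shift=0
byte[1]=0xA8 cont=1 payload=0x28: acc |= 40<<0 -> completed=1 acc=40 shift=7
byte[2]=0xFB cont=1 payload=0x7B: acc |= 123<<7 -> completed=1 acc=15784 shift=14
byte[3]=0x31 cont=0 payload=0x31: varint #2 complete (value=818600); reset -> completed=2 acc=0 shift=0

Answer: 2 0 0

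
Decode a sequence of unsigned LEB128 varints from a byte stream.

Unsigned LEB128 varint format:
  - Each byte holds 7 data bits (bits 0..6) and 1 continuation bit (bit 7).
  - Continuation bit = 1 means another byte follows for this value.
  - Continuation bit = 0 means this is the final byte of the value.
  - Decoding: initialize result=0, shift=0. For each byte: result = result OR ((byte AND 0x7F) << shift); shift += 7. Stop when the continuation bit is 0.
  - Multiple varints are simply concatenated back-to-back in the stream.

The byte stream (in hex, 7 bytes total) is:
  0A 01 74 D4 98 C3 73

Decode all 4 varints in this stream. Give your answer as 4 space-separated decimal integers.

Answer: 10 1 116 242273364

Derivation:
  byte[0]=0x0A cont=0 payload=0x0A=10: acc |= 10<<0 -> acc=10 shift=7 [end]
Varint 1: bytes[0:1] = 0A -> value 10 (1 byte(s))
  byte[1]=0x01 cont=0 payload=0x01=1: acc |= 1<<0 -> acc=1 shift=7 [end]
Varint 2: bytes[1:2] = 01 -> value 1 (1 byte(s))
  byte[2]=0x74 cont=0 payload=0x74=116: acc |= 116<<0 -> acc=116 shift=7 [end]
Varint 3: bytes[2:3] = 74 -> value 116 (1 byte(s))
  byte[3]=0xD4 cont=1 payload=0x54=84: acc |= 84<<0 -> acc=84 shift=7
  byte[4]=0x98 cont=1 payload=0x18=24: acc |= 24<<7 -> acc=3156 shift=14
  byte[5]=0xC3 cont=1 payload=0x43=67: acc |= 67<<14 -> acc=1100884 shift=21
  byte[6]=0x73 cont=0 payload=0x73=115: acc |= 115<<21 -> acc=242273364 shift=28 [end]
Varint 4: bytes[3:7] = D4 98 C3 73 -> value 242273364 (4 byte(s))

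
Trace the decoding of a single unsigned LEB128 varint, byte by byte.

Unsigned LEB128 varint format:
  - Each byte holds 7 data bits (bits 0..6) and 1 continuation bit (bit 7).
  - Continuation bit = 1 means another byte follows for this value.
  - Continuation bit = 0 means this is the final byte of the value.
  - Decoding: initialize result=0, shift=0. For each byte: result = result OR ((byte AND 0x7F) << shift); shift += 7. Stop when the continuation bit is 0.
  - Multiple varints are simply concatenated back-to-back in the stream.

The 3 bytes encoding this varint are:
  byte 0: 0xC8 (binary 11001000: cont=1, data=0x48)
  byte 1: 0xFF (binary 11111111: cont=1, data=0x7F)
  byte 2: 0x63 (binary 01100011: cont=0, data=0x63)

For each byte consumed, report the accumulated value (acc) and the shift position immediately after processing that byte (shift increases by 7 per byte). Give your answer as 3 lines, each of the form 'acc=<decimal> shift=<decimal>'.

Answer: acc=72 shift=7
acc=16328 shift=14
acc=1638344 shift=21

Derivation:
byte 0=0xC8: payload=0x48=72, contrib = 72<<0 = 72; acc -> 72, shift -> 7
byte 1=0xFF: payload=0x7F=127, contrib = 127<<7 = 16256; acc -> 16328, shift -> 14
byte 2=0x63: payload=0x63=99, contrib = 99<<14 = 1622016; acc -> 1638344, shift -> 21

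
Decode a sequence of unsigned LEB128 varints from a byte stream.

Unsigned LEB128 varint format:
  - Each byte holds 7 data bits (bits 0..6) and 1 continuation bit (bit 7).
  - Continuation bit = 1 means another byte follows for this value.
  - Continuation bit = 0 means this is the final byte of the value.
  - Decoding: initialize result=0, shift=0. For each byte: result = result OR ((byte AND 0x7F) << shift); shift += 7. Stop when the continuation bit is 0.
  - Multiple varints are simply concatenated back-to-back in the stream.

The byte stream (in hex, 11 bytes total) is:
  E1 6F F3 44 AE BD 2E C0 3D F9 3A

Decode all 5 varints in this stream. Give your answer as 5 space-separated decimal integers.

  byte[0]=0xE1 cont=1 payload=0x61=97: acc |= 97<<0 -> acc=97 shift=7
  byte[1]=0x6F cont=0 payload=0x6F=111: acc |= 111<<7 -> acc=14305 shift=14 [end]
Varint 1: bytes[0:2] = E1 6F -> value 14305 (2 byte(s))
  byte[2]=0xF3 cont=1 payload=0x73=115: acc |= 115<<0 -> acc=115 shift=7
  byte[3]=0x44 cont=0 payload=0x44=68: acc |= 68<<7 -> acc=8819 shift=14 [end]
Varint 2: bytes[2:4] = F3 44 -> value 8819 (2 byte(s))
  byte[4]=0xAE cont=1 payload=0x2E=46: acc |= 46<<0 -> acc=46 shift=7
  byte[5]=0xBD cont=1 payload=0x3D=61: acc |= 61<<7 -> acc=7854 shift=14
  byte[6]=0x2E cont=0 payload=0x2E=46: acc |= 46<<14 -> acc=761518 shift=21 [end]
Varint 3: bytes[4:7] = AE BD 2E -> value 761518 (3 byte(s))
  byte[7]=0xC0 cont=1 payload=0x40=64: acc |= 64<<0 -> acc=64 shift=7
  byte[8]=0x3D cont=0 payload=0x3D=61: acc |= 61<<7 -> acc=7872 shift=14 [end]
Varint 4: bytes[7:9] = C0 3D -> value 7872 (2 byte(s))
  byte[9]=0xF9 cont=1 payload=0x79=121: acc |= 121<<0 -> acc=121 shift=7
  byte[10]=0x3A cont=0 payload=0x3A=58: acc |= 58<<7 -> acc=7545 shift=14 [end]
Varint 5: bytes[9:11] = F9 3A -> value 7545 (2 byte(s))

Answer: 14305 8819 761518 7872 7545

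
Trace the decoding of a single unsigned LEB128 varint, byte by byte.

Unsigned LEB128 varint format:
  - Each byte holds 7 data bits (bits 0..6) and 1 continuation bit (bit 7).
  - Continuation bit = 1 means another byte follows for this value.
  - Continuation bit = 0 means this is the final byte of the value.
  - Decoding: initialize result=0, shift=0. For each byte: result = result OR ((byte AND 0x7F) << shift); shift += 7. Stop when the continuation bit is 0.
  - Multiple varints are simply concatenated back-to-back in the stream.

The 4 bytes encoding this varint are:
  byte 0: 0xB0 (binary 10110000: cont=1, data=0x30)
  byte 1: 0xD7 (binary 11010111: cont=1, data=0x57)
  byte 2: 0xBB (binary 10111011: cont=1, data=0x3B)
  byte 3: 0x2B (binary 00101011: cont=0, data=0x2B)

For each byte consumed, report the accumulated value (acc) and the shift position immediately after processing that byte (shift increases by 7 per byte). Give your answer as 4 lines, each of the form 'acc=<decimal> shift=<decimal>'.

Answer: acc=48 shift=7
acc=11184 shift=14
acc=977840 shift=21
acc=91155376 shift=28

Derivation:
byte 0=0xB0: payload=0x30=48, contrib = 48<<0 = 48; acc -> 48, shift -> 7
byte 1=0xD7: payload=0x57=87, contrib = 87<<7 = 11136; acc -> 11184, shift -> 14
byte 2=0xBB: payload=0x3B=59, contrib = 59<<14 = 966656; acc -> 977840, shift -> 21
byte 3=0x2B: payload=0x2B=43, contrib = 43<<21 = 90177536; acc -> 91155376, shift -> 28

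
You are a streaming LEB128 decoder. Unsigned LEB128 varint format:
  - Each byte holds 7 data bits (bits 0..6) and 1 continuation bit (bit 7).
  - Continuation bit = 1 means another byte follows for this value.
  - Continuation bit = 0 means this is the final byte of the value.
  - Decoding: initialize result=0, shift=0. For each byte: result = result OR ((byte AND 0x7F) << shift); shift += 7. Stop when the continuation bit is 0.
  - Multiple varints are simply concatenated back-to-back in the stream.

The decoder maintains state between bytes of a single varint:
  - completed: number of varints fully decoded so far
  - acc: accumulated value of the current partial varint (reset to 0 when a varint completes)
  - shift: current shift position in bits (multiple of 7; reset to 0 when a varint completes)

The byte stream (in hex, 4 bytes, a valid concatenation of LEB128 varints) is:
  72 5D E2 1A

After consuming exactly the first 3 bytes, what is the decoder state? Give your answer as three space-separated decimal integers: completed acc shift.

byte[0]=0x72 cont=0 payload=0x72: varint #1 complete (value=114); reset -> completed=1 acc=0 shift=0
byte[1]=0x5D cont=0 payload=0x5D: varint #2 complete (value=93); reset -> completed=2 acc=0 shift=0
byte[2]=0xE2 cont=1 payload=0x62: acc |= 98<<0 -> completed=2 acc=98 shift=7

Answer: 2 98 7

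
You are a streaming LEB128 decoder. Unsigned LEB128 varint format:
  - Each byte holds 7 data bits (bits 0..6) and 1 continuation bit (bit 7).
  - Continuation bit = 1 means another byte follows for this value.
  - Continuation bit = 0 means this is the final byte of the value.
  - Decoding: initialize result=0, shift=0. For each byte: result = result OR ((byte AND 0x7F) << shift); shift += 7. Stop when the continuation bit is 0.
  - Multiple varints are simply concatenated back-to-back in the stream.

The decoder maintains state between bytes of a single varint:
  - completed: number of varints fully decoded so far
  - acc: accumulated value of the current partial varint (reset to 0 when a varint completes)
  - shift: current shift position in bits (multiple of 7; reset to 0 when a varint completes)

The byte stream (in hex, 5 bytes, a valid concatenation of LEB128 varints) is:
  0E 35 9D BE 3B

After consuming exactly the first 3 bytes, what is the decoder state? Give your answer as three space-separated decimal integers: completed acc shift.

Answer: 2 29 7

Derivation:
byte[0]=0x0E cont=0 payload=0x0E: varint #1 complete (value=14); reset -> completed=1 acc=0 shift=0
byte[1]=0x35 cont=0 payload=0x35: varint #2 complete (value=53); reset -> completed=2 acc=0 shift=0
byte[2]=0x9D cont=1 payload=0x1D: acc |= 29<<0 -> completed=2 acc=29 shift=7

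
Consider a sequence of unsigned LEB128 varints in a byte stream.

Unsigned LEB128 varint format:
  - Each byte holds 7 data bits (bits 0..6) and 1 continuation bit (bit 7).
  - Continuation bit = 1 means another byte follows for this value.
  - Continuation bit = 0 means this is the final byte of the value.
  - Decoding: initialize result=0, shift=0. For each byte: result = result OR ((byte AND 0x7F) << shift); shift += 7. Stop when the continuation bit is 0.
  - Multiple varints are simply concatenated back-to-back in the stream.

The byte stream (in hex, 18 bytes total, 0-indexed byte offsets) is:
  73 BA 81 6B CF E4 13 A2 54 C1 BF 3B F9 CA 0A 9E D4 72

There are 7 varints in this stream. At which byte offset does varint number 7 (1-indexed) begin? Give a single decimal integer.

Answer: 15

Derivation:
  byte[0]=0x73 cont=0 payload=0x73=115: acc |= 115<<0 -> acc=115 shift=7 [end]
Varint 1: bytes[0:1] = 73 -> value 115 (1 byte(s))
  byte[1]=0xBA cont=1 payload=0x3A=58: acc |= 58<<0 -> acc=58 shift=7
  byte[2]=0x81 cont=1 payload=0x01=1: acc |= 1<<7 -> acc=186 shift=14
  byte[3]=0x6B cont=0 payload=0x6B=107: acc |= 107<<14 -> acc=1753274 shift=21 [end]
Varint 2: bytes[1:4] = BA 81 6B -> value 1753274 (3 byte(s))
  byte[4]=0xCF cont=1 payload=0x4F=79: acc |= 79<<0 -> acc=79 shift=7
  byte[5]=0xE4 cont=1 payload=0x64=100: acc |= 100<<7 -> acc=12879 shift=14
  byte[6]=0x13 cont=0 payload=0x13=19: acc |= 19<<14 -> acc=324175 shift=21 [end]
Varint 3: bytes[4:7] = CF E4 13 -> value 324175 (3 byte(s))
  byte[7]=0xA2 cont=1 payload=0x22=34: acc |= 34<<0 -> acc=34 shift=7
  byte[8]=0x54 cont=0 payload=0x54=84: acc |= 84<<7 -> acc=10786 shift=14 [end]
Varint 4: bytes[7:9] = A2 54 -> value 10786 (2 byte(s))
  byte[9]=0xC1 cont=1 payload=0x41=65: acc |= 65<<0 -> acc=65 shift=7
  byte[10]=0xBF cont=1 payload=0x3F=63: acc |= 63<<7 -> acc=8129 shift=14
  byte[11]=0x3B cont=0 payload=0x3B=59: acc |= 59<<14 -> acc=974785 shift=21 [end]
Varint 5: bytes[9:12] = C1 BF 3B -> value 974785 (3 byte(s))
  byte[12]=0xF9 cont=1 payload=0x79=121: acc |= 121<<0 -> acc=121 shift=7
  byte[13]=0xCA cont=1 payload=0x4A=74: acc |= 74<<7 -> acc=9593 shift=14
  byte[14]=0x0A cont=0 payload=0x0A=10: acc |= 10<<14 -> acc=173433 shift=21 [end]
Varint 6: bytes[12:15] = F9 CA 0A -> value 173433 (3 byte(s))
  byte[15]=0x9E cont=1 payload=0x1E=30: acc |= 30<<0 -> acc=30 shift=7
  byte[16]=0xD4 cont=1 payload=0x54=84: acc |= 84<<7 -> acc=10782 shift=14
  byte[17]=0x72 cont=0 payload=0x72=114: acc |= 114<<14 -> acc=1878558 shift=21 [end]
Varint 7: bytes[15:18] = 9E D4 72 -> value 1878558 (3 byte(s))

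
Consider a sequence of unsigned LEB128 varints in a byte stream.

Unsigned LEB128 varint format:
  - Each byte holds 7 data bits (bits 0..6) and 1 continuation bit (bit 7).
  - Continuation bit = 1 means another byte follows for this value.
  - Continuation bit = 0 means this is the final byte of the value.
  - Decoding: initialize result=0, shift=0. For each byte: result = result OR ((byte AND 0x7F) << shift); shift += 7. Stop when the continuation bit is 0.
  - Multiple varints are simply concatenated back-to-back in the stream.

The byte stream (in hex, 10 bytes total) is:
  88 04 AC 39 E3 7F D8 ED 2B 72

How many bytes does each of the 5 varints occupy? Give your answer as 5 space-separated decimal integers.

Answer: 2 2 2 3 1

Derivation:
  byte[0]=0x88 cont=1 payload=0x08=8: acc |= 8<<0 -> acc=8 shift=7
  byte[1]=0x04 cont=0 payload=0x04=4: acc |= 4<<7 -> acc=520 shift=14 [end]
Varint 1: bytes[0:2] = 88 04 -> value 520 (2 byte(s))
  byte[2]=0xAC cont=1 payload=0x2C=44: acc |= 44<<0 -> acc=44 shift=7
  byte[3]=0x39 cont=0 payload=0x39=57: acc |= 57<<7 -> acc=7340 shift=14 [end]
Varint 2: bytes[2:4] = AC 39 -> value 7340 (2 byte(s))
  byte[4]=0xE3 cont=1 payload=0x63=99: acc |= 99<<0 -> acc=99 shift=7
  byte[5]=0x7F cont=0 payload=0x7F=127: acc |= 127<<7 -> acc=16355 shift=14 [end]
Varint 3: bytes[4:6] = E3 7F -> value 16355 (2 byte(s))
  byte[6]=0xD8 cont=1 payload=0x58=88: acc |= 88<<0 -> acc=88 shift=7
  byte[7]=0xED cont=1 payload=0x6D=109: acc |= 109<<7 -> acc=14040 shift=14
  byte[8]=0x2B cont=0 payload=0x2B=43: acc |= 43<<14 -> acc=718552 shift=21 [end]
Varint 4: bytes[6:9] = D8 ED 2B -> value 718552 (3 byte(s))
  byte[9]=0x72 cont=0 payload=0x72=114: acc |= 114<<0 -> acc=114 shift=7 [end]
Varint 5: bytes[9:10] = 72 -> value 114 (1 byte(s))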